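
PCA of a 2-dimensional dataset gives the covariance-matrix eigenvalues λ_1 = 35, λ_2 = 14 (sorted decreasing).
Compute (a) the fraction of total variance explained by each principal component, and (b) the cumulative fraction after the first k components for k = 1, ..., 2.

Step 1 — total variance = trace(Sigma) = Σ λ_i = 35 + 14 = 49.

Step 2 — fraction explained by component i = λ_i / Σ λ:
  PC1: 35/49 = 0.7143
  PC2: 14/49 = 0.2857

Step 3 — cumulative fraction after k components = (λ_1 + ... + λ_k) / Σ λ:
  k = 1: 35/49 = 0.7143
  k = 2: (35 + 14)/49 = 49/49 = 1

Summary (fraction, with percent):

explained: PC1 0.7143 (71.43%), PC2 0.2857 (28.57%);  cumulative: 0.7143, 1


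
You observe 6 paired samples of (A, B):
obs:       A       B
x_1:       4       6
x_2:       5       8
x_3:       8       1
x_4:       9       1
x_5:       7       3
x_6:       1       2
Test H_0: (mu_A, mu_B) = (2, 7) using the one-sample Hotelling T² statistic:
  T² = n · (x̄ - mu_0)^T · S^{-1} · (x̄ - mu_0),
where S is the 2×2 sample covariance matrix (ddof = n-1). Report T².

Step 1 — sample mean vector:
  mean(A) = (4 + 5 + 8 + 9 + 7 + 1) / 6 = 34/6 = 5.6667
  mean(B) = (6 + 8 + 1 + 1 + 3 + 2) / 6 = 21/6 = 3.5
  x̄ = (5.6667, 3.5),  deviation x̄ - mu_0 = (5.6667, 3.5) - (2, 7) = (3.6667, -3.5).

Step 2 — sample covariance matrix, S[i,j] = (1/(n-1)) · Σ_k (x_{k,i} - mean_i) · (x_{k,j} - mean_j), divisor n-1 = 5:
  S[A,A] = ((-1.6667)·(-1.6667) + (-0.6667)·(-0.6667) + (2.3333)·(2.3333) + (3.3333)·(3.3333) + (1.3333)·(1.3333) + (-4.6667)·(-4.6667)) / 5 = 43.3333/5 = 8.6667
  S[A,B] = ((-1.6667)·(2.5) + (-0.6667)·(4.5) + (2.3333)·(-2.5) + (3.3333)·(-2.5) + (1.3333)·(-0.5) + (-4.6667)·(-1.5)) / 5 = -15/5 = -3
  S[B,B] = ((2.5)·(2.5) + (4.5)·(4.5) + (-2.5)·(-2.5) + (-2.5)·(-2.5) + (-0.5)·(-0.5) + (-1.5)·(-1.5)) / 5 = 41.5/5 = 8.3
  S = [[8.6667, -3],
 [-3, 8.3]].

Step 3 — invert S. det(S) = 8.6667·8.3 - (-3)² = 62.9333.
  S^{-1} = (1/det) · [[d, -b], [-b, a]] = [[0.1319, 0.0477],
 [0.0477, 0.1377]].

Step 4 — quadratic form (x̄ - mu_0)^T · S^{-1} · (x̄ - mu_0):
  S^{-1} · (x̄ - mu_0) = (0.3167, -0.3072),
  (x̄ - mu_0)^T · [...] = (3.6667)·(0.3167) + (-3.5)·(-0.3072) = 2.2366.

Step 5 — scale by n: T² = 6 · 2.2366 = 13.4195.

T² ≈ 13.4195


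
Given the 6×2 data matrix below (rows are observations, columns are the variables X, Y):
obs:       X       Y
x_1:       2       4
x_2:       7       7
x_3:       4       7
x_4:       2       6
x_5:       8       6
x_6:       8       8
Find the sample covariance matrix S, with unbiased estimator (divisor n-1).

Step 1 — column means:
  mean(X) = (2 + 7 + 4 + 2 + 8 + 8) / 6 = 31/6 = 5.1667
  mean(Y) = (4 + 7 + 7 + 6 + 6 + 8) / 6 = 38/6 = 6.3333

Step 2 — sample covariance S[i,j] = (1/(n-1)) · Σ_k (x_{k,i} - mean_i) · (x_{k,j} - mean_j), with n-1 = 5.
  S[X,X] = ((-3.1667)·(-3.1667) + (1.8333)·(1.8333) + (-1.1667)·(-1.1667) + (-3.1667)·(-3.1667) + (2.8333)·(2.8333) + (2.8333)·(2.8333)) / 5 = 40.8333/5 = 8.1667
  S[X,Y] = ((-3.1667)·(-2.3333) + (1.8333)·(0.6667) + (-1.1667)·(0.6667) + (-3.1667)·(-0.3333) + (2.8333)·(-0.3333) + (2.8333)·(1.6667)) / 5 = 12.6667/5 = 2.5333
  S[Y,Y] = ((-2.3333)·(-2.3333) + (0.6667)·(0.6667) + (0.6667)·(0.6667) + (-0.3333)·(-0.3333) + (-0.3333)·(-0.3333) + (1.6667)·(1.6667)) / 5 = 9.3333/5 = 1.8667

S is symmetric (S[j,i] = S[i,j]). Assembling:

S = [[8.1667, 2.5333],
 [2.5333, 1.8667]]


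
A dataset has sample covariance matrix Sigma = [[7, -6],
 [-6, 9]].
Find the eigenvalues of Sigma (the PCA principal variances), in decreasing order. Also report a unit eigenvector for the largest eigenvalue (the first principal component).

Step 1 — characteristic polynomial of 2×2 Sigma:
  det(Sigma - λI) = λ² - trace · λ + det = 0.
  trace = 7 + 9 = 16, det = 7·9 - (-6)² = 27.
Step 2 — discriminant:
  Δ = trace² - 4·det = 256 - 108 = 148.
Step 3 — eigenvalues:
  λ = (trace ± √Δ)/2 = (16 ± 12.1655)/2,
  λ_1 = 14.0828,  λ_2 = 1.9172.

Step 4 — unit eigenvector for λ_1: solve (Sigma - λ_1 I)v = 0. First row:
  (7 - 14.0828)·v_x + (-6)·v_y = 0, i.e. (-7.0828)·v_x + (-6)·v_y = 0,
  so v ∝ (b, λ_1 - a) = (-6, 7.0828); multiply by -1 so the first entry is positive: u = (6, -7.0828).
  ||u|| = √((6)² + (-7.0828)²) = √(86.1655) ≈ 9.2825,
  v_1 = u/||u|| ≈ (0.6464, -0.763) (||v_1|| = 1).

λ_1 = 14.0828,  λ_2 = 1.9172;  v_1 ≈ (0.6464, -0.763)


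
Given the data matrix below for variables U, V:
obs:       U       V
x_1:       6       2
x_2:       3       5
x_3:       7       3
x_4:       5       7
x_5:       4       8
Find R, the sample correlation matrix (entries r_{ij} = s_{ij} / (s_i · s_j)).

Step 1 — column means:
  mean(U) = (6 + 3 + 7 + 5 + 4) / 5 = 25/5 = 5
  mean(V) = (2 + 5 + 3 + 7 + 8) / 5 = 25/5 = 5

Step 2 — sample variances and covariances s[i,j] = (1/(n-1)) · Σ_k (x_{k,i} - mean_i) · (x_{k,j} - mean_j), with n-1 = 4:
  s[U,U] = ((1)·(1) + (-2)·(-2) + (2)·(2) + (0)·(0) + (-1)·(-1)) / 4 = 10/4 = 2.5
  s[U,V] = ((1)·(-3) + (-2)·(0) + (2)·(-2) + (0)·(2) + (-1)·(3)) / 4 = -10/4 = -2.5
  s[V,V] = ((-3)·(-3) + (0)·(0) + (-2)·(-2) + (2)·(2) + (3)·(3)) / 4 = 26/4 = 6.5
  Sample standard deviations s_i = √(s[i,i]):
  s(U) = √(2.5) = 1.5811
  s(V) = √(6.5) = 2.5495

Step 3 — r_{ij} = s_{ij} / (s_i · s_j):
  r[U,U] = 1 (diagonal).
  r[U,V] = -2.5 / (1.5811 · 2.5495) = -2.5 / 4.0311 = -0.6202
  r[V,V] = 1 (diagonal).

R is symmetric with unit diagonal. Assembling:

R = [[1, -0.6202],
 [-0.6202, 1]]


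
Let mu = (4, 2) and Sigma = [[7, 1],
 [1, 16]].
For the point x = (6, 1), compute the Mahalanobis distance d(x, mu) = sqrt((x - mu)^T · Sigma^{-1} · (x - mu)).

Step 1 — centre the observation: (x - mu) = (2, -1).

Step 2 — invert Sigma. det(Sigma) = 7·16 - (1)² = 111.
  Sigma^{-1} = (1/det) · [[d, -b], [-b, a]] = [[0.1441, -0.009],
 [-0.009, 0.0631]].

Step 3 — form the quadratic (x - mu)^T · Sigma^{-1} · (x - mu):
  Sigma^{-1} · (x - mu) = (0.2973, -0.0811).
  (x - mu)^T · [Sigma^{-1} · (x - mu)] = (2)·(0.2973) + (-1)·(-0.0811) = 0.6757.

Step 4 — take square root: d = √(0.6757) ≈ 0.822.

d(x, mu) = √(0.6757) ≈ 0.822


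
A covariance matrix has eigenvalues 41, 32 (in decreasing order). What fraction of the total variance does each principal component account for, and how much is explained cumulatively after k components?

Step 1 — total variance = trace(Sigma) = Σ λ_i = 41 + 32 = 73.

Step 2 — fraction explained by component i = λ_i / Σ λ:
  PC1: 41/73 = 0.5616
  PC2: 32/73 = 0.4384

Step 3 — cumulative fraction after k components = (λ_1 + ... + λ_k) / Σ λ:
  k = 1: 41/73 = 0.5616
  k = 2: (41 + 32)/73 = 73/73 = 1

Summary (fraction, with percent):

explained: PC1 0.5616 (56.16%), PC2 0.4384 (43.84%);  cumulative: 0.5616, 1


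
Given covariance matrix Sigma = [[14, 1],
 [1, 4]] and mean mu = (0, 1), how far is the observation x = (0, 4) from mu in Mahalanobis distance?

Step 1 — centre the observation: (x - mu) = (0, 3).

Step 2 — invert Sigma. det(Sigma) = 14·4 - (1)² = 55.
  Sigma^{-1} = (1/det) · [[d, -b], [-b, a]] = [[0.0727, -0.0182],
 [-0.0182, 0.2545]].

Step 3 — form the quadratic (x - mu)^T · Sigma^{-1} · (x - mu):
  Sigma^{-1} · (x - mu) = (-0.0545, 0.7636).
  (x - mu)^T · [Sigma^{-1} · (x - mu)] = (0)·(-0.0545) + (3)·(0.7636) = 2.2909.

Step 4 — take square root: d = √(2.2909) ≈ 1.5136.

d(x, mu) = √(2.2909) ≈ 1.5136


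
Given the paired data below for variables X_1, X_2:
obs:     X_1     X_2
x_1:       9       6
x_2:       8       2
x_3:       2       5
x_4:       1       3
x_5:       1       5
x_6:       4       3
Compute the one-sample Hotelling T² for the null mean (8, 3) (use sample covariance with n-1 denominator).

Step 1 — sample mean vector:
  mean(X_1) = (9 + 8 + 2 + 1 + 1 + 4) / 6 = 25/6 = 4.1667
  mean(X_2) = (6 + 2 + 5 + 3 + 5 + 3) / 6 = 24/6 = 4
  x̄ = (4.1667, 4),  deviation x̄ - mu_0 = (4.1667, 4) - (8, 3) = (-3.8333, 1).

Step 2 — sample covariance matrix, S[i,j] = (1/(n-1)) · Σ_k (x_{k,i} - mean_i) · (x_{k,j} - mean_j), divisor n-1 = 5:
  S[X_1,X_1] = ((4.8333)·(4.8333) + (3.8333)·(3.8333) + (-2.1667)·(-2.1667) + (-3.1667)·(-3.1667) + (-3.1667)·(-3.1667) + (-0.1667)·(-0.1667)) / 5 = 62.8333/5 = 12.5667
  S[X_1,X_2] = ((4.8333)·(2) + (3.8333)·(-2) + (-2.1667)·(1) + (-3.1667)·(-1) + (-3.1667)·(1) + (-0.1667)·(-1)) / 5 = 0/5 = 0
  S[X_2,X_2] = ((2)·(2) + (-2)·(-2) + (1)·(1) + (-1)·(-1) + (1)·(1) + (-1)·(-1)) / 5 = 12/5 = 2.4
  S = [[12.5667, 0],
 [0, 2.4]].

Step 3 — invert S. det(S) = 12.5667·2.4 - (0)² = 30.16.
  S^{-1} = (1/det) · [[d, -b], [-b, a]] = [[0.0796, 0],
 [0, 0.4167]].

Step 4 — quadratic form (x̄ - mu_0)^T · S^{-1} · (x̄ - mu_0):
  S^{-1} · (x̄ - mu_0) = (-0.305, 0.4167),
  (x̄ - mu_0)^T · [...] = (-3.8333)·(-0.305) + (1)·(0.4167) = 1.586.

Step 5 — scale by n: T² = 6 · 1.586 = 9.5159.

T² ≈ 9.5159


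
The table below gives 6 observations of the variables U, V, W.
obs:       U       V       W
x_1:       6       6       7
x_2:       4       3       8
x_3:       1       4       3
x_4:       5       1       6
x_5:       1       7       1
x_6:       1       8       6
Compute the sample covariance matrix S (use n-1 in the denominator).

Step 1 — column means:
  mean(U) = (6 + 4 + 1 + 5 + 1 + 1) / 6 = 18/6 = 3
  mean(V) = (6 + 3 + 4 + 1 + 7 + 8) / 6 = 29/6 = 4.8333
  mean(W) = (7 + 8 + 3 + 6 + 1 + 6) / 6 = 31/6 = 5.1667

Step 2 — sample covariance S[i,j] = (1/(n-1)) · Σ_k (x_{k,i} - mean_i) · (x_{k,j} - mean_j), with n-1 = 5.
  S[U,U] = ((3)·(3) + (1)·(1) + (-2)·(-2) + (2)·(2) + (-2)·(-2) + (-2)·(-2)) / 5 = 26/5 = 5.2
  S[U,V] = ((3)·(1.1667) + (1)·(-1.8333) + (-2)·(-0.8333) + (2)·(-3.8333) + (-2)·(2.1667) + (-2)·(3.1667)) / 5 = -15/5 = -3
  S[U,W] = ((3)·(1.8333) + (1)·(2.8333) + (-2)·(-2.1667) + (2)·(0.8333) + (-2)·(-4.1667) + (-2)·(0.8333)) / 5 = 21/5 = 4.2
  S[V,V] = ((1.1667)·(1.1667) + (-1.8333)·(-1.8333) + (-0.8333)·(-0.8333) + (-3.8333)·(-3.8333) + (2.1667)·(2.1667) + (3.1667)·(3.1667)) / 5 = 34.8333/5 = 6.9667
  S[V,W] = ((1.1667)·(1.8333) + (-1.8333)·(2.8333) + (-0.8333)·(-2.1667) + (-3.8333)·(0.8333) + (2.1667)·(-4.1667) + (3.1667)·(0.8333)) / 5 = -10.8333/5 = -2.1667
  S[W,W] = ((1.8333)·(1.8333) + (2.8333)·(2.8333) + (-2.1667)·(-2.1667) + (0.8333)·(0.8333) + (-4.1667)·(-4.1667) + (0.8333)·(0.8333)) / 5 = 34.8333/5 = 6.9667

S is symmetric (S[j,i] = S[i,j]). Assembling:

S = [[5.2, -3, 4.2],
 [-3, 6.9667, -2.1667],
 [4.2, -2.1667, 6.9667]]


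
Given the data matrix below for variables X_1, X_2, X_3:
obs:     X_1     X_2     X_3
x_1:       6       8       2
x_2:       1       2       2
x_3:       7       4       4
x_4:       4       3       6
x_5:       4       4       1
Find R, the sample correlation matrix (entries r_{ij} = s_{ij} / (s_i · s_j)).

Step 1 — column means:
  mean(X_1) = (6 + 1 + 7 + 4 + 4) / 5 = 22/5 = 4.4
  mean(X_2) = (8 + 2 + 4 + 3 + 4) / 5 = 21/5 = 4.2
  mean(X_3) = (2 + 2 + 4 + 6 + 1) / 5 = 15/5 = 3

Step 2 — sample variances and covariances s[i,j] = (1/(n-1)) · Σ_k (x_{k,i} - mean_i) · (x_{k,j} - mean_j), with n-1 = 4:
  s[X_1,X_1] = ((1.6)·(1.6) + (-3.4)·(-3.4) + (2.6)·(2.6) + (-0.4)·(-0.4) + (-0.4)·(-0.4)) / 4 = 21.2/4 = 5.3
  s[X_1,X_2] = ((1.6)·(3.8) + (-3.4)·(-2.2) + (2.6)·(-0.2) + (-0.4)·(-1.2) + (-0.4)·(-0.2)) / 4 = 13.6/4 = 3.4
  s[X_1,X_3] = ((1.6)·(-1) + (-3.4)·(-1) + (2.6)·(1) + (-0.4)·(3) + (-0.4)·(-2)) / 4 = 4/4 = 1
  s[X_2,X_2] = ((3.8)·(3.8) + (-2.2)·(-2.2) + (-0.2)·(-0.2) + (-1.2)·(-1.2) + (-0.2)·(-0.2)) / 4 = 20.8/4 = 5.2
  s[X_2,X_3] = ((3.8)·(-1) + (-2.2)·(-1) + (-0.2)·(1) + (-1.2)·(3) + (-0.2)·(-2)) / 4 = -5/4 = -1.25
  s[X_3,X_3] = ((-1)·(-1) + (-1)·(-1) + (1)·(1) + (3)·(3) + (-2)·(-2)) / 4 = 16/4 = 4
  Sample standard deviations s_i = √(s[i,i]):
  s(X_1) = √(5.3) = 2.3022
  s(X_2) = √(5.2) = 2.2804
  s(X_3) = √(4) = 2

Step 3 — r_{ij} = s_{ij} / (s_i · s_j):
  r[X_1,X_1] = 1 (diagonal).
  r[X_1,X_2] = 3.4 / (2.3022 · 2.2804) = 3.4 / 5.2498 = 0.6476
  r[X_1,X_3] = 1 / (2.3022 · 2) = 1 / 4.6043 = 0.2172
  r[X_2,X_2] = 1 (diagonal).
  r[X_2,X_3] = -1.25 / (2.2804 · 2) = -1.25 / 4.5607 = -0.2741
  r[X_3,X_3] = 1 (diagonal).

R is symmetric with unit diagonal. Assembling:

R = [[1, 0.6476, 0.2172],
 [0.6476, 1, -0.2741],
 [0.2172, -0.2741, 1]]


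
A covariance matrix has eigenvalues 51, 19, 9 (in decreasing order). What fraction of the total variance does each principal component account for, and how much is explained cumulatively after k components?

Step 1 — total variance = trace(Sigma) = Σ λ_i = 51 + 19 + 9 = 79.

Step 2 — fraction explained by component i = λ_i / Σ λ:
  PC1: 51/79 = 0.6456
  PC2: 19/79 = 0.2405
  PC3: 9/79 = 0.1139

Step 3 — cumulative fraction after k components = (λ_1 + ... + λ_k) / Σ λ:
  k = 1: 51/79 = 0.6456
  k = 2: (51 + 19)/79 = 70/79 = 0.8861
  k = 3: (51 + 19 + 9)/79 = 79/79 = 1

Summary (fraction, with percent):

explained: PC1 0.6456 (64.56%), PC2 0.2405 (24.05%), PC3 0.1139 (11.39%);  cumulative: 0.6456, 0.8861, 1


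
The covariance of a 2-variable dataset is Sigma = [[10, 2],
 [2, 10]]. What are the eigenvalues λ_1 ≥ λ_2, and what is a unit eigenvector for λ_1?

Step 1 — characteristic polynomial of 2×2 Sigma:
  det(Sigma - λI) = λ² - trace · λ + det = 0.
  trace = 10 + 10 = 20, det = 10·10 - (2)² = 96.
Step 2 — discriminant:
  Δ = trace² - 4·det = 400 - 384 = 16.
Step 3 — eigenvalues:
  λ = (trace ± √Δ)/2 = (20 ± 4)/2,
  λ_1 = 12,  λ_2 = 8.

Step 4 — unit eigenvector for λ_1: solve (Sigma - λ_1 I)v = 0. First row:
  (10 - 12)·v_x + (2)·v_y = 0, i.e. (-2)·v_x + (2)·v_y = 0,
  so v ∝ (b, λ_1 - a) = (2, 2) = u.
  ||u|| = √((2)² + (2)²) = √(8) ≈ 2.8284,
  v_1 = u/||u|| ≈ (0.7071, 0.7071) (||v_1|| = 1).

λ_1 = 12,  λ_2 = 8;  v_1 ≈ (0.7071, 0.7071)


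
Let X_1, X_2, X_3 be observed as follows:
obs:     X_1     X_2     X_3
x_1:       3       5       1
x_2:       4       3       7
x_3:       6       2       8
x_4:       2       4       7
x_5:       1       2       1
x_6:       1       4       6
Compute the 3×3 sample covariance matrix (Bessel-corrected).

Step 1 — column means:
  mean(X_1) = (3 + 4 + 6 + 2 + 1 + 1) / 6 = 17/6 = 2.8333
  mean(X_2) = (5 + 3 + 2 + 4 + 2 + 4) / 6 = 20/6 = 3.3333
  mean(X_3) = (1 + 7 + 8 + 7 + 1 + 6) / 6 = 30/6 = 5

Step 2 — sample covariance S[i,j] = (1/(n-1)) · Σ_k (x_{k,i} - mean_i) · (x_{k,j} - mean_j), with n-1 = 5.
  S[X_1,X_1] = ((0.1667)·(0.1667) + (1.1667)·(1.1667) + (3.1667)·(3.1667) + (-0.8333)·(-0.8333) + (-1.8333)·(-1.8333) + (-1.8333)·(-1.8333)) / 5 = 18.8333/5 = 3.7667
  S[X_1,X_2] = ((0.1667)·(1.6667) + (1.1667)·(-0.3333) + (3.1667)·(-1.3333) + (-0.8333)·(0.6667) + (-1.8333)·(-1.3333) + (-1.8333)·(0.6667)) / 5 = -3.6667/5 = -0.7333
  S[X_1,X_3] = ((0.1667)·(-4) + (1.1667)·(2) + (3.1667)·(3) + (-0.8333)·(2) + (-1.8333)·(-4) + (-1.8333)·(1)) / 5 = 15/5 = 3
  S[X_2,X_2] = ((1.6667)·(1.6667) + (-0.3333)·(-0.3333) + (-1.3333)·(-1.3333) + (0.6667)·(0.6667) + (-1.3333)·(-1.3333) + (0.6667)·(0.6667)) / 5 = 7.3333/5 = 1.4667
  S[X_2,X_3] = ((1.6667)·(-4) + (-0.3333)·(2) + (-1.3333)·(3) + (0.6667)·(2) + (-1.3333)·(-4) + (0.6667)·(1)) / 5 = -4/5 = -0.8
  S[X_3,X_3] = ((-4)·(-4) + (2)·(2) + (3)·(3) + (2)·(2) + (-4)·(-4) + (1)·(1)) / 5 = 50/5 = 10

S is symmetric (S[j,i] = S[i,j]). Assembling:

S = [[3.7667, -0.7333, 3],
 [-0.7333, 1.4667, -0.8],
 [3, -0.8, 10]]


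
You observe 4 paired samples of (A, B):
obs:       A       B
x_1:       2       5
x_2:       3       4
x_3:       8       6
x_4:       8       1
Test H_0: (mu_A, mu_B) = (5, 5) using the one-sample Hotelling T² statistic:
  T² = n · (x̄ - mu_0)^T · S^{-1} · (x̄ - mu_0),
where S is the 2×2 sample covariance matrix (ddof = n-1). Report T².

Step 1 — sample mean vector:
  mean(A) = (2 + 3 + 8 + 8) / 4 = 21/4 = 5.25
  mean(B) = (5 + 4 + 6 + 1) / 4 = 16/4 = 4
  x̄ = (5.25, 4),  deviation x̄ - mu_0 = (5.25, 4) - (5, 5) = (0.25, -1).

Step 2 — sample covariance matrix, S[i,j] = (1/(n-1)) · Σ_k (x_{k,i} - mean_i) · (x_{k,j} - mean_j), divisor n-1 = 3:
  S[A,A] = ((-3.25)·(-3.25) + (-2.25)·(-2.25) + (2.75)·(2.75) + (2.75)·(2.75)) / 3 = 30.75/3 = 10.25
  S[A,B] = ((-3.25)·(1) + (-2.25)·(0) + (2.75)·(2) + (2.75)·(-3)) / 3 = -6/3 = -2
  S[B,B] = ((1)·(1) + (0)·(0) + (2)·(2) + (-3)·(-3)) / 3 = 14/3 = 4.6667
  S = [[10.25, -2],
 [-2, 4.6667]].

Step 3 — invert S. det(S) = 10.25·4.6667 - (-2)² = 43.8333.
  S^{-1} = (1/det) · [[d, -b], [-b, a]] = [[0.1065, 0.0456],
 [0.0456, 0.2338]].

Step 4 — quadratic form (x̄ - mu_0)^T · S^{-1} · (x̄ - mu_0):
  S^{-1} · (x̄ - mu_0) = (-0.019, -0.2224),
  (x̄ - mu_0)^T · [...] = (0.25)·(-0.019) + (-1)·(-0.2224) = 0.2177.

Step 5 — scale by n: T² = 4 · 0.2177 = 0.8707.

T² ≈ 0.8707


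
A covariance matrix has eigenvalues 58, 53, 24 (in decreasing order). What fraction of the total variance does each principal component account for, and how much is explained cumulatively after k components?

Step 1 — total variance = trace(Sigma) = Σ λ_i = 58 + 53 + 24 = 135.

Step 2 — fraction explained by component i = λ_i / Σ λ:
  PC1: 58/135 = 0.4296
  PC2: 53/135 = 0.3926
  PC3: 24/135 = 0.1778

Step 3 — cumulative fraction after k components = (λ_1 + ... + λ_k) / Σ λ:
  k = 1: 58/135 = 0.4296
  k = 2: (58 + 53)/135 = 111/135 = 0.8222
  k = 3: (58 + 53 + 24)/135 = 135/135 = 1

Summary (fraction, with percent):

explained: PC1 0.4296 (42.96%), PC2 0.3926 (39.26%), PC3 0.1778 (17.78%);  cumulative: 0.4296, 0.8222, 1


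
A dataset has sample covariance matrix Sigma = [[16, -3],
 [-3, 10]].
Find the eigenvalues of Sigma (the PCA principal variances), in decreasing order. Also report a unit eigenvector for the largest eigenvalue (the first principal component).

Step 1 — characteristic polynomial of 2×2 Sigma:
  det(Sigma - λI) = λ² - trace · λ + det = 0.
  trace = 16 + 10 = 26, det = 16·10 - (-3)² = 151.
Step 2 — discriminant:
  Δ = trace² - 4·det = 676 - 604 = 72.
Step 3 — eigenvalues:
  λ = (trace ± √Δ)/2 = (26 ± 8.4853)/2,
  λ_1 = 17.2426,  λ_2 = 8.7574.

Step 4 — unit eigenvector for λ_1: solve (Sigma - λ_1 I)v = 0. First row:
  (16 - 17.2426)·v_x + (-3)·v_y = 0, i.e. (-1.2426)·v_x + (-3)·v_y = 0,
  so v ∝ (b, λ_1 - a) = (-3, 1.2426); multiply by -1 so the first entry is positive: u = (3, -1.2426).
  ||u|| = √((3)² + (-1.2426)²) = √(10.5442) ≈ 3.2472,
  v_1 = u/||u|| ≈ (0.9239, -0.3827) (||v_1|| = 1).

λ_1 = 17.2426,  λ_2 = 8.7574;  v_1 ≈ (0.9239, -0.3827)


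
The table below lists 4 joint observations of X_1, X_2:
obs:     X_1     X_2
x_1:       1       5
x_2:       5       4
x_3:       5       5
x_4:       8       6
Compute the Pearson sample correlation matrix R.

Step 1 — column means:
  mean(X_1) = (1 + 5 + 5 + 8) / 4 = 19/4 = 4.75
  mean(X_2) = (5 + 4 + 5 + 6) / 4 = 20/4 = 5

Step 2 — sample variances and covariances s[i,j] = (1/(n-1)) · Σ_k (x_{k,i} - mean_i) · (x_{k,j} - mean_j), with n-1 = 3:
  s[X_1,X_1] = ((-3.75)·(-3.75) + (0.25)·(0.25) + (0.25)·(0.25) + (3.25)·(3.25)) / 3 = 24.75/3 = 8.25
  s[X_1,X_2] = ((-3.75)·(0) + (0.25)·(-1) + (0.25)·(0) + (3.25)·(1)) / 3 = 3/3 = 1
  s[X_2,X_2] = ((0)·(0) + (-1)·(-1) + (0)·(0) + (1)·(1)) / 3 = 2/3 = 0.6667
  Sample standard deviations s_i = √(s[i,i]):
  s(X_1) = √(8.25) = 2.8723
  s(X_2) = √(0.6667) = 0.8165

Step 3 — r_{ij} = s_{ij} / (s_i · s_j):
  r[X_1,X_1] = 1 (diagonal).
  r[X_1,X_2] = 1 / (2.8723 · 0.8165) = 1 / 2.3452 = 0.4264
  r[X_2,X_2] = 1 (diagonal).

R is symmetric with unit diagonal. Assembling:

R = [[1, 0.4264],
 [0.4264, 1]]


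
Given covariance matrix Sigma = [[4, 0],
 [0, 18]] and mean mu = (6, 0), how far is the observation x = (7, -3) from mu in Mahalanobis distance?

Step 1 — centre the observation: (x - mu) = (1, -3).

Step 2 — invert Sigma. det(Sigma) = 4·18 - (0)² = 72.
  Sigma^{-1} = (1/det) · [[d, -b], [-b, a]] = [[0.25, 0],
 [0, 0.0556]].

Step 3 — form the quadratic (x - mu)^T · Sigma^{-1} · (x - mu):
  Sigma^{-1} · (x - mu) = (0.25, -0.1667).
  (x - mu)^T · [Sigma^{-1} · (x - mu)] = (1)·(0.25) + (-3)·(-0.1667) = 0.75.

Step 4 — take square root: d = √(0.75) ≈ 0.866.

d(x, mu) = √(0.75) ≈ 0.866


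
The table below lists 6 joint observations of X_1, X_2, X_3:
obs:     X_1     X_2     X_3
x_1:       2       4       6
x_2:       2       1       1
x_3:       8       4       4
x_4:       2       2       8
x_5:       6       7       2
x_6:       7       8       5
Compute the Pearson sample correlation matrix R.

Step 1 — column means:
  mean(X_1) = (2 + 2 + 8 + 2 + 6 + 7) / 6 = 27/6 = 4.5
  mean(X_2) = (4 + 1 + 4 + 2 + 7 + 8) / 6 = 26/6 = 4.3333
  mean(X_3) = (6 + 1 + 4 + 8 + 2 + 5) / 6 = 26/6 = 4.3333

Step 2 — sample variances and covariances s[i,j] = (1/(n-1)) · Σ_k (x_{k,i} - mean_i) · (x_{k,j} - mean_j), with n-1 = 5:
  s[X_1,X_1] = ((-2.5)·(-2.5) + (-2.5)·(-2.5) + (3.5)·(3.5) + (-2.5)·(-2.5) + (1.5)·(1.5) + (2.5)·(2.5)) / 5 = 39.5/5 = 7.9
  s[X_1,X_2] = ((-2.5)·(-0.3333) + (-2.5)·(-3.3333) + (3.5)·(-0.3333) + (-2.5)·(-2.3333) + (1.5)·(2.6667) + (2.5)·(3.6667)) / 5 = 27/5 = 5.4
  s[X_1,X_3] = ((-2.5)·(1.6667) + (-2.5)·(-3.3333) + (3.5)·(-0.3333) + (-2.5)·(3.6667) + (1.5)·(-2.3333) + (2.5)·(0.6667)) / 5 = -8/5 = -1.6
  s[X_2,X_2] = ((-0.3333)·(-0.3333) + (-3.3333)·(-3.3333) + (-0.3333)·(-0.3333) + (-2.3333)·(-2.3333) + (2.6667)·(2.6667) + (3.6667)·(3.6667)) / 5 = 37.3333/5 = 7.4667
  s[X_2,X_3] = ((-0.3333)·(1.6667) + (-3.3333)·(-3.3333) + (-0.3333)·(-0.3333) + (-2.3333)·(3.6667) + (2.6667)·(-2.3333) + (3.6667)·(0.6667)) / 5 = -1.6667/5 = -0.3333
  s[X_3,X_3] = ((1.6667)·(1.6667) + (-3.3333)·(-3.3333) + (-0.3333)·(-0.3333) + (3.6667)·(3.6667) + (-2.3333)·(-2.3333) + (0.6667)·(0.6667)) / 5 = 33.3333/5 = 6.6667
  Sample standard deviations s_i = √(s[i,i]):
  s(X_1) = √(7.9) = 2.8107
  s(X_2) = √(7.4667) = 2.7325
  s(X_3) = √(6.6667) = 2.582

Step 3 — r_{ij} = s_{ij} / (s_i · s_j):
  r[X_1,X_1] = 1 (diagonal).
  r[X_1,X_2] = 5.4 / (2.8107 · 2.7325) = 5.4 / 7.6803 = 0.7031
  r[X_1,X_3] = -1.6 / (2.8107 · 2.582) = -1.6 / 7.2572 = -0.2205
  r[X_2,X_2] = 1 (diagonal).
  r[X_2,X_3] = -0.3333 / (2.7325 · 2.582) = -0.3333 / 7.0553 = -0.0472
  r[X_3,X_3] = 1 (diagonal).

R is symmetric with unit diagonal. Assembling:

R = [[1, 0.7031, -0.2205],
 [0.7031, 1, -0.0472],
 [-0.2205, -0.0472, 1]]


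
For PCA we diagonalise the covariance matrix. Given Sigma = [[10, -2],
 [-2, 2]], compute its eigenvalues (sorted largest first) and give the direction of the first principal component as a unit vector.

Step 1 — characteristic polynomial of 2×2 Sigma:
  det(Sigma - λI) = λ² - trace · λ + det = 0.
  trace = 10 + 2 = 12, det = 10·2 - (-2)² = 16.
Step 2 — discriminant:
  Δ = trace² - 4·det = 144 - 64 = 80.
Step 3 — eigenvalues:
  λ = (trace ± √Δ)/2 = (12 ± 8.9443)/2,
  λ_1 = 10.4721,  λ_2 = 1.5279.

Step 4 — unit eigenvector for λ_1: solve (Sigma - λ_1 I)v = 0. First row:
  (10 - 10.4721)·v_x + (-2)·v_y = 0, i.e. (-0.4721)·v_x + (-2)·v_y = 0,
  so v ∝ (b, λ_1 - a) = (-2, 0.4721); multiply by -1 so the first entry is positive: u = (2, -0.4721).
  ||u|| = √((2)² + (-0.4721)²) = √(4.2229) ≈ 2.055,
  v_1 = u/||u|| ≈ (0.9732, -0.2298) (||v_1|| = 1).

λ_1 = 10.4721,  λ_2 = 1.5279;  v_1 ≈ (0.9732, -0.2298)


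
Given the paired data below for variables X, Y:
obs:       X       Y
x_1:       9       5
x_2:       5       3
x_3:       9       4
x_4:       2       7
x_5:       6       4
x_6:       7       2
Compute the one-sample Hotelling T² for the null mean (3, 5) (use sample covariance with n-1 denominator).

Step 1 — sample mean vector:
  mean(X) = (9 + 5 + 9 + 2 + 6 + 7) / 6 = 38/6 = 6.3333
  mean(Y) = (5 + 3 + 4 + 7 + 4 + 2) / 6 = 25/6 = 4.1667
  x̄ = (6.3333, 4.1667),  deviation x̄ - mu_0 = (6.3333, 4.1667) - (3, 5) = (3.3333, -0.8333).

Step 2 — sample covariance matrix, S[i,j] = (1/(n-1)) · Σ_k (x_{k,i} - mean_i) · (x_{k,j} - mean_j), divisor n-1 = 5:
  S[X,X] = ((2.6667)·(2.6667) + (-1.3333)·(-1.3333) + (2.6667)·(2.6667) + (-4.3333)·(-4.3333) + (-0.3333)·(-0.3333) + (0.6667)·(0.6667)) / 5 = 35.3333/5 = 7.0667
  S[X,Y] = ((2.6667)·(0.8333) + (-1.3333)·(-1.1667) + (2.6667)·(-0.1667) + (-4.3333)·(2.8333) + (-0.3333)·(-0.1667) + (0.6667)·(-2.1667)) / 5 = -10.3333/5 = -2.0667
  S[Y,Y] = ((0.8333)·(0.8333) + (-1.1667)·(-1.1667) + (-0.1667)·(-0.1667) + (2.8333)·(2.8333) + (-0.1667)·(-0.1667) + (-2.1667)·(-2.1667)) / 5 = 14.8333/5 = 2.9667
  S = [[7.0667, -2.0667],
 [-2.0667, 2.9667]].

Step 3 — invert S. det(S) = 7.0667·2.9667 - (-2.0667)² = 16.6933.
  S^{-1} = (1/det) · [[d, -b], [-b, a]] = [[0.1777, 0.1238],
 [0.1238, 0.4233]].

Step 4 — quadratic form (x̄ - mu_0)^T · S^{-1} · (x̄ - mu_0):
  S^{-1} · (x̄ - mu_0) = (0.4892, 0.0599),
  (x̄ - mu_0)^T · [...] = (3.3333)·(0.4892) + (-0.8333)·(0.0599) = 1.5808.

Step 5 — scale by n: T² = 6 · 1.5808 = 9.4848.

T² ≈ 9.4848


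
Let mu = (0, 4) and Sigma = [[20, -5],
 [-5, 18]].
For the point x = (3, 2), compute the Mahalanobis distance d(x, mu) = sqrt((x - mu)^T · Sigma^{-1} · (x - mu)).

Step 1 — centre the observation: (x - mu) = (3, -2).

Step 2 — invert Sigma. det(Sigma) = 20·18 - (-5)² = 335.
  Sigma^{-1} = (1/det) · [[d, -b], [-b, a]] = [[0.0537, 0.0149],
 [0.0149, 0.0597]].

Step 3 — form the quadratic (x - mu)^T · Sigma^{-1} · (x - mu):
  Sigma^{-1} · (x - mu) = (0.1313, -0.0746).
  (x - mu)^T · [Sigma^{-1} · (x - mu)] = (3)·(0.1313) + (-2)·(-0.0746) = 0.5433.

Step 4 — take square root: d = √(0.5433) ≈ 0.7371.

d(x, mu) = √(0.5433) ≈ 0.7371


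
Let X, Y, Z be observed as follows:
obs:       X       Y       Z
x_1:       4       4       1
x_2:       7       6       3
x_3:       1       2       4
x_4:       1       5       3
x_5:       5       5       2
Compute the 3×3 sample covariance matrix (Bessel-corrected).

Step 1 — column means:
  mean(X) = (4 + 7 + 1 + 1 + 5) / 5 = 18/5 = 3.6
  mean(Y) = (4 + 6 + 2 + 5 + 5) / 5 = 22/5 = 4.4
  mean(Z) = (1 + 3 + 4 + 3 + 2) / 5 = 13/5 = 2.6

Step 2 — sample covariance S[i,j] = (1/(n-1)) · Σ_k (x_{k,i} - mean_i) · (x_{k,j} - mean_j), with n-1 = 4.
  S[X,X] = ((0.4)·(0.4) + (3.4)·(3.4) + (-2.6)·(-2.6) + (-2.6)·(-2.6) + (1.4)·(1.4)) / 4 = 27.2/4 = 6.8
  S[X,Y] = ((0.4)·(-0.4) + (3.4)·(1.6) + (-2.6)·(-2.4) + (-2.6)·(0.6) + (1.4)·(0.6)) / 4 = 10.8/4 = 2.7
  S[X,Z] = ((0.4)·(-1.6) + (3.4)·(0.4) + (-2.6)·(1.4) + (-2.6)·(0.4) + (1.4)·(-0.6)) / 4 = -4.8/4 = -1.2
  S[Y,Y] = ((-0.4)·(-0.4) + (1.6)·(1.6) + (-2.4)·(-2.4) + (0.6)·(0.6) + (0.6)·(0.6)) / 4 = 9.2/4 = 2.3
  S[Y,Z] = ((-0.4)·(-1.6) + (1.6)·(0.4) + (-2.4)·(1.4) + (0.6)·(0.4) + (0.6)·(-0.6)) / 4 = -2.2/4 = -0.55
  S[Z,Z] = ((-1.6)·(-1.6) + (0.4)·(0.4) + (1.4)·(1.4) + (0.4)·(0.4) + (-0.6)·(-0.6)) / 4 = 5.2/4 = 1.3

S is symmetric (S[j,i] = S[i,j]). Assembling:

S = [[6.8, 2.7, -1.2],
 [2.7, 2.3, -0.55],
 [-1.2, -0.55, 1.3]]


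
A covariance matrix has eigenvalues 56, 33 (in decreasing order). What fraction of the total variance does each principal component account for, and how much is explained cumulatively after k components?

Step 1 — total variance = trace(Sigma) = Σ λ_i = 56 + 33 = 89.

Step 2 — fraction explained by component i = λ_i / Σ λ:
  PC1: 56/89 = 0.6292
  PC2: 33/89 = 0.3708

Step 3 — cumulative fraction after k components = (λ_1 + ... + λ_k) / Σ λ:
  k = 1: 56/89 = 0.6292
  k = 2: (56 + 33)/89 = 89/89 = 1

Summary (fraction, with percent):

explained: PC1 0.6292 (62.92%), PC2 0.3708 (37.08%);  cumulative: 0.6292, 1


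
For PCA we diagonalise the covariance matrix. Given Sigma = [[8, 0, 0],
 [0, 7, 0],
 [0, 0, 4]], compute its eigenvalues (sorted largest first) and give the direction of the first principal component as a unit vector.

Step 1 — characteristic polynomial p(λ) = det(λI - Sigma) = λ³ - tr·λ² + c_1·λ - det, where tr = trace, c_1 = sum of the principal 2×2 minors, det = det(Sigma):
  tr = 8 + 7 + 4 = 19,
  c_1 = (8·7 - (0)²) + (8·4 - (0)²) + (7·4 - (0)²) = 56 + 32 + 28 = 116,
  det = 8·(7·4 - (0)²) - (0)·((0)·4 - (0)·(0)) + (0)·((0)·(0) - 7·(0)) = 8·(28) - (0)·(0) + (0)·(0) = 224.
  So p(λ) = λ³ - 19λ² + 116λ - 224.
Step 2 — look for an integer root (rational root theorem: any rational root is an integer divisor of 224). Testing λ = 4:
  p(4) = 64 - 304 + 464 - 224 = 0  ✓
  Dividing out (λ - 4): p(λ) = (λ - 4)(λ² - 15λ + 56).
Step 3 — remaining eigenvalues from the quadratic λ² - 15λ + 56 = 0:
  Δ = 15² - 4·56 = 225 - 224 = 1,  λ = (15 ± √1)/2 = (15 ± 1)/2 = 8 or 7.
  Sorted: λ_1 = 8,  λ_2 = 7,  λ_3 = 4  (check: sum = 19 = tr ✓).

Step 4 — unit eigenvector for λ_1 = 8: v spans the null space of (Sigma - λ_1 I), whose rows are
  r_1 = (0, 0, 0),  r_2 = (0, -1, 0),  r_3 = (0, 0, -4).
  v is orthogonal to every row, so take v ∝ r_2 × r_3 = ((-1)·(-4) - (0)·(0), (0)·(0) - (0)·(-4), (0)·(0) - (-1)·(0)) = (4, 0, 0).
  Rescale (divide by 4): u = (1, 0, 0).
  ||u|| = √((1)² + (0)² + (0)²) = √(1) = 1,  v_1 = u/||u|| ≈ (1, 0, 0) (||v_1|| = 1).

λ_1 = 8,  λ_2 = 7,  λ_3 = 4;  v_1 ≈ (1, 0, 0)


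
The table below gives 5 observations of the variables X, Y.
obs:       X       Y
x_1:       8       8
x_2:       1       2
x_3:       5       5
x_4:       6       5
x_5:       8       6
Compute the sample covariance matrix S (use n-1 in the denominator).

Step 1 — column means:
  mean(X) = (8 + 1 + 5 + 6 + 8) / 5 = 28/5 = 5.6
  mean(Y) = (8 + 2 + 5 + 5 + 6) / 5 = 26/5 = 5.2

Step 2 — sample covariance S[i,j] = (1/(n-1)) · Σ_k (x_{k,i} - mean_i) · (x_{k,j} - mean_j), with n-1 = 4.
  S[X,X] = ((2.4)·(2.4) + (-4.6)·(-4.6) + (-0.6)·(-0.6) + (0.4)·(0.4) + (2.4)·(2.4)) / 4 = 33.2/4 = 8.3
  S[X,Y] = ((2.4)·(2.8) + (-4.6)·(-3.2) + (-0.6)·(-0.2) + (0.4)·(-0.2) + (2.4)·(0.8)) / 4 = 23.4/4 = 5.85
  S[Y,Y] = ((2.8)·(2.8) + (-3.2)·(-3.2) + (-0.2)·(-0.2) + (-0.2)·(-0.2) + (0.8)·(0.8)) / 4 = 18.8/4 = 4.7

S is symmetric (S[j,i] = S[i,j]). Assembling:

S = [[8.3, 5.85],
 [5.85, 4.7]]


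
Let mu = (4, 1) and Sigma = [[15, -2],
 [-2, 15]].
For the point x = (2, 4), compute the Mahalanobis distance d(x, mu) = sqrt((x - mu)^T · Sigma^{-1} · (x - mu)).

Step 1 — centre the observation: (x - mu) = (-2, 3).

Step 2 — invert Sigma. det(Sigma) = 15·15 - (-2)² = 221.
  Sigma^{-1} = (1/det) · [[d, -b], [-b, a]] = [[0.0679, 0.009],
 [0.009, 0.0679]].

Step 3 — form the quadratic (x - mu)^T · Sigma^{-1} · (x - mu):
  Sigma^{-1} · (x - mu) = (-0.1086, 0.1855).
  (x - mu)^T · [Sigma^{-1} · (x - mu)] = (-2)·(-0.1086) + (3)·(0.1855) = 0.7738.

Step 4 — take square root: d = √(0.7738) ≈ 0.8796.

d(x, mu) = √(0.7738) ≈ 0.8796


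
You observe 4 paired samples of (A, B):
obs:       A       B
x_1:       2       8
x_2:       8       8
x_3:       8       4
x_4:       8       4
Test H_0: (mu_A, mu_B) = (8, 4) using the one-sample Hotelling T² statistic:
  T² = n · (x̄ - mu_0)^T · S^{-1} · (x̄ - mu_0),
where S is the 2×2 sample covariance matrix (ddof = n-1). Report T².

Step 1 — sample mean vector:
  mean(A) = (2 + 8 + 8 + 8) / 4 = 26/4 = 6.5
  mean(B) = (8 + 8 + 4 + 4) / 4 = 24/4 = 6
  x̄ = (6.5, 6),  deviation x̄ - mu_0 = (6.5, 6) - (8, 4) = (-1.5, 2).

Step 2 — sample covariance matrix, S[i,j] = (1/(n-1)) · Σ_k (x_{k,i} - mean_i) · (x_{k,j} - mean_j), divisor n-1 = 3:
  S[A,A] = ((-4.5)·(-4.5) + (1.5)·(1.5) + (1.5)·(1.5) + (1.5)·(1.5)) / 3 = 27/3 = 9
  S[A,B] = ((-4.5)·(2) + (1.5)·(2) + (1.5)·(-2) + (1.5)·(-2)) / 3 = -12/3 = -4
  S[B,B] = ((2)·(2) + (2)·(2) + (-2)·(-2) + (-2)·(-2)) / 3 = 16/3 = 5.3333
  S = [[9, -4],
 [-4, 5.3333]].

Step 3 — invert S. det(S) = 9·5.3333 - (-4)² = 32.
  S^{-1} = (1/det) · [[d, -b], [-b, a]] = [[0.1667, 0.125],
 [0.125, 0.2812]].

Step 4 — quadratic form (x̄ - mu_0)^T · S^{-1} · (x̄ - mu_0):
  S^{-1} · (x̄ - mu_0) = (0, 0.375),
  (x̄ - mu_0)^T · [...] = (-1.5)·(0) + (2)·(0.375) = 0.75.

Step 5 — scale by n: T² = 4 · 0.75 = 3.

T² ≈ 3


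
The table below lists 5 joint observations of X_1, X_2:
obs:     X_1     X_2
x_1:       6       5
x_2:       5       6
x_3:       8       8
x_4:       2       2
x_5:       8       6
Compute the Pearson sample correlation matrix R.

Step 1 — column means:
  mean(X_1) = (6 + 5 + 8 + 2 + 8) / 5 = 29/5 = 5.8
  mean(X_2) = (5 + 6 + 8 + 2 + 6) / 5 = 27/5 = 5.4

Step 2 — sample variances and covariances s[i,j] = (1/(n-1)) · Σ_k (x_{k,i} - mean_i) · (x_{k,j} - mean_j), with n-1 = 4:
  s[X_1,X_1] = ((0.2)·(0.2) + (-0.8)·(-0.8) + (2.2)·(2.2) + (-3.8)·(-3.8) + (2.2)·(2.2)) / 4 = 24.8/4 = 6.2
  s[X_1,X_2] = ((0.2)·(-0.4) + (-0.8)·(0.6) + (2.2)·(2.6) + (-3.8)·(-3.4) + (2.2)·(0.6)) / 4 = 19.4/4 = 4.85
  s[X_2,X_2] = ((-0.4)·(-0.4) + (0.6)·(0.6) + (2.6)·(2.6) + (-3.4)·(-3.4) + (0.6)·(0.6)) / 4 = 19.2/4 = 4.8
  Sample standard deviations s_i = √(s[i,i]):
  s(X_1) = √(6.2) = 2.49
  s(X_2) = √(4.8) = 2.1909

Step 3 — r_{ij} = s_{ij} / (s_i · s_j):
  r[X_1,X_1] = 1 (diagonal).
  r[X_1,X_2] = 4.85 / (2.49 · 2.1909) = 4.85 / 5.4553 = 0.889
  r[X_2,X_2] = 1 (diagonal).

R is symmetric with unit diagonal. Assembling:

R = [[1, 0.889],
 [0.889, 1]]


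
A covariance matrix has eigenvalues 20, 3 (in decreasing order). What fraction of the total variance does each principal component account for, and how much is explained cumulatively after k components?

Step 1 — total variance = trace(Sigma) = Σ λ_i = 20 + 3 = 23.

Step 2 — fraction explained by component i = λ_i / Σ λ:
  PC1: 20/23 = 0.8696
  PC2: 3/23 = 0.1304

Step 3 — cumulative fraction after k components = (λ_1 + ... + λ_k) / Σ λ:
  k = 1: 20/23 = 0.8696
  k = 2: (20 + 3)/23 = 23/23 = 1

Summary (fraction, with percent):

explained: PC1 0.8696 (86.96%), PC2 0.1304 (13.04%);  cumulative: 0.8696, 1


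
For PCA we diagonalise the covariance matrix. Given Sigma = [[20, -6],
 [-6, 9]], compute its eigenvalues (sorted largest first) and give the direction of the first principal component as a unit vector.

Step 1 — characteristic polynomial of 2×2 Sigma:
  det(Sigma - λI) = λ² - trace · λ + det = 0.
  trace = 20 + 9 = 29, det = 20·9 - (-6)² = 144.
Step 2 — discriminant:
  Δ = trace² - 4·det = 841 - 576 = 265.
Step 3 — eigenvalues:
  λ = (trace ± √Δ)/2 = (29 ± 16.2788)/2,
  λ_1 = 22.6394,  λ_2 = 6.3606.

Step 4 — unit eigenvector for λ_1: solve (Sigma - λ_1 I)v = 0. First row:
  (20 - 22.6394)·v_x + (-6)·v_y = 0, i.e. (-2.6394)·v_x + (-6)·v_y = 0,
  so v ∝ (b, λ_1 - a) = (-6, 2.6394); multiply by -1 so the first entry is positive: u = (6, -2.6394).
  ||u|| = √((6)² + (-2.6394)²) = √(42.9665) ≈ 6.5549,
  v_1 = u/||u|| ≈ (0.9153, -0.4027) (||v_1|| = 1).

λ_1 = 22.6394,  λ_2 = 6.3606;  v_1 ≈ (0.9153, -0.4027)


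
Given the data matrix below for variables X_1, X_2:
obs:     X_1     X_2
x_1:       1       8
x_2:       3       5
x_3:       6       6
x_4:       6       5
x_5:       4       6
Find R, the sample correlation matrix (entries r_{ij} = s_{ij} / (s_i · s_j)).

Step 1 — column means:
  mean(X_1) = (1 + 3 + 6 + 6 + 4) / 5 = 20/5 = 4
  mean(X_2) = (8 + 5 + 6 + 5 + 6) / 5 = 30/5 = 6

Step 2 — sample variances and covariances s[i,j] = (1/(n-1)) · Σ_k (x_{k,i} - mean_i) · (x_{k,j} - mean_j), with n-1 = 4:
  s[X_1,X_1] = ((-3)·(-3) + (-1)·(-1) + (2)·(2) + (2)·(2) + (0)·(0)) / 4 = 18/4 = 4.5
  s[X_1,X_2] = ((-3)·(2) + (-1)·(-1) + (2)·(0) + (2)·(-1) + (0)·(0)) / 4 = -7/4 = -1.75
  s[X_2,X_2] = ((2)·(2) + (-1)·(-1) + (0)·(0) + (-1)·(-1) + (0)·(0)) / 4 = 6/4 = 1.5
  Sample standard deviations s_i = √(s[i,i]):
  s(X_1) = √(4.5) = 2.1213
  s(X_2) = √(1.5) = 1.2247

Step 3 — r_{ij} = s_{ij} / (s_i · s_j):
  r[X_1,X_1] = 1 (diagonal).
  r[X_1,X_2] = -1.75 / (2.1213 · 1.2247) = -1.75 / 2.5981 = -0.6736
  r[X_2,X_2] = 1 (diagonal).

R is symmetric with unit diagonal. Assembling:

R = [[1, -0.6736],
 [-0.6736, 1]]


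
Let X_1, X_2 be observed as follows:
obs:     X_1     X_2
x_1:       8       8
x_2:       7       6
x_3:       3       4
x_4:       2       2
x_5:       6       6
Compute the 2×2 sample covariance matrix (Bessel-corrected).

Step 1 — column means:
  mean(X_1) = (8 + 7 + 3 + 2 + 6) / 5 = 26/5 = 5.2
  mean(X_2) = (8 + 6 + 4 + 2 + 6) / 5 = 26/5 = 5.2

Step 2 — sample covariance S[i,j] = (1/(n-1)) · Σ_k (x_{k,i} - mean_i) · (x_{k,j} - mean_j), with n-1 = 4.
  S[X_1,X_1] = ((2.8)·(2.8) + (1.8)·(1.8) + (-2.2)·(-2.2) + (-3.2)·(-3.2) + (0.8)·(0.8)) / 4 = 26.8/4 = 6.7
  S[X_1,X_2] = ((2.8)·(2.8) + (1.8)·(0.8) + (-2.2)·(-1.2) + (-3.2)·(-3.2) + (0.8)·(0.8)) / 4 = 22.8/4 = 5.7
  S[X_2,X_2] = ((2.8)·(2.8) + (0.8)·(0.8) + (-1.2)·(-1.2) + (-3.2)·(-3.2) + (0.8)·(0.8)) / 4 = 20.8/4 = 5.2

S is symmetric (S[j,i] = S[i,j]). Assembling:

S = [[6.7, 5.7],
 [5.7, 5.2]]


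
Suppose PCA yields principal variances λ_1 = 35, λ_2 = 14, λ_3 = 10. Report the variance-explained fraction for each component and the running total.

Step 1 — total variance = trace(Sigma) = Σ λ_i = 35 + 14 + 10 = 59.

Step 2 — fraction explained by component i = λ_i / Σ λ:
  PC1: 35/59 = 0.5932
  PC2: 14/59 = 0.2373
  PC3: 10/59 = 0.1695

Step 3 — cumulative fraction after k components = (λ_1 + ... + λ_k) / Σ λ:
  k = 1: 35/59 = 0.5932
  k = 2: (35 + 14)/59 = 49/59 = 0.8305
  k = 3: (35 + 14 + 10)/59 = 59/59 = 1

Summary (fraction, with percent):

explained: PC1 0.5932 (59.32%), PC2 0.2373 (23.73%), PC3 0.1695 (16.95%);  cumulative: 0.5932, 0.8305, 1


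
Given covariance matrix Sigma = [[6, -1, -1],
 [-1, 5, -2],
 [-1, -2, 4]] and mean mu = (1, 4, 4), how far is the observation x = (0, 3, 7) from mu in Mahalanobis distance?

Step 1 — centre the observation: (x - mu) = (-1, -1, 3).

Step 2 — invert Sigma (cofactor / det for 3×3, or solve directly):
  Sigma^{-1} = [[0.1928, 0.0723, 0.0843],
 [0.0723, 0.2771, 0.1566],
 [0.0843, 0.1566, 0.3494]].

Step 3 — form the quadratic (x - mu)^T · Sigma^{-1} · (x - mu):
  Sigma^{-1} · (x - mu) = (-0.012, 0.1205, 0.8072).
  (x - mu)^T · [Sigma^{-1} · (x - mu)] = (-1)·(-0.012) + (-1)·(0.1205) + (3)·(0.8072) = 2.3133.

Step 4 — take square root: d = √(2.3133) ≈ 1.5209.

d(x, mu) = √(2.3133) ≈ 1.5209


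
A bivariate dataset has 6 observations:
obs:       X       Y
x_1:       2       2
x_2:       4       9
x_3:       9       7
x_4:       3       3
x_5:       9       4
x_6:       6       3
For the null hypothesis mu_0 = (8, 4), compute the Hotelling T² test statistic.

Step 1 — sample mean vector:
  mean(X) = (2 + 4 + 9 + 3 + 9 + 6) / 6 = 33/6 = 5.5
  mean(Y) = (2 + 9 + 7 + 3 + 4 + 3) / 6 = 28/6 = 4.6667
  x̄ = (5.5, 4.6667),  deviation x̄ - mu_0 = (5.5, 4.6667) - (8, 4) = (-2.5, 0.6667).

Step 2 — sample covariance matrix, S[i,j] = (1/(n-1)) · Σ_k (x_{k,i} - mean_i) · (x_{k,j} - mean_j), divisor n-1 = 5:
  S[X,X] = ((-3.5)·(-3.5) + (-1.5)·(-1.5) + (3.5)·(3.5) + (-2.5)·(-2.5) + (3.5)·(3.5) + (0.5)·(0.5)) / 5 = 45.5/5 = 9.1
  S[X,Y] = ((-3.5)·(-2.6667) + (-1.5)·(4.3333) + (3.5)·(2.3333) + (-2.5)·(-1.6667) + (3.5)·(-0.6667) + (0.5)·(-1.6667)) / 5 = 12/5 = 2.4
  S[Y,Y] = ((-2.6667)·(-2.6667) + (4.3333)·(4.3333) + (2.3333)·(2.3333) + (-1.6667)·(-1.6667) + (-0.6667)·(-0.6667) + (-1.6667)·(-1.6667)) / 5 = 37.3333/5 = 7.4667
  S = [[9.1, 2.4],
 [2.4, 7.4667]].

Step 3 — invert S. det(S) = 9.1·7.4667 - (2.4)² = 62.1867.
  S^{-1} = (1/det) · [[d, -b], [-b, a]] = [[0.1201, -0.0386],
 [-0.0386, 0.1463]].

Step 4 — quadratic form (x̄ - mu_0)^T · S^{-1} · (x̄ - mu_0):
  S^{-1} · (x̄ - mu_0) = (-0.3259, 0.194),
  (x̄ - mu_0)^T · [...] = (-2.5)·(-0.3259) + (0.6667)·(0.194) = 0.9441.

Step 5 — scale by n: T² = 6 · 0.9441 = 5.6647.

T² ≈ 5.6647


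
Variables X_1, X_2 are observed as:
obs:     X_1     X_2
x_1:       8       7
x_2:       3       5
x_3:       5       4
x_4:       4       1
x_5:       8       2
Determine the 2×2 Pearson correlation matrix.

Step 1 — column means:
  mean(X_1) = (8 + 3 + 5 + 4 + 8) / 5 = 28/5 = 5.6
  mean(X_2) = (7 + 5 + 4 + 1 + 2) / 5 = 19/5 = 3.8

Step 2 — sample variances and covariances s[i,j] = (1/(n-1)) · Σ_k (x_{k,i} - mean_i) · (x_{k,j} - mean_j), with n-1 = 4:
  s[X_1,X_1] = ((2.4)·(2.4) + (-2.6)·(-2.6) + (-0.6)·(-0.6) + (-1.6)·(-1.6) + (2.4)·(2.4)) / 4 = 21.2/4 = 5.3
  s[X_1,X_2] = ((2.4)·(3.2) + (-2.6)·(1.2) + (-0.6)·(0.2) + (-1.6)·(-2.8) + (2.4)·(-1.8)) / 4 = 4.6/4 = 1.15
  s[X_2,X_2] = ((3.2)·(3.2) + (1.2)·(1.2) + (0.2)·(0.2) + (-2.8)·(-2.8) + (-1.8)·(-1.8)) / 4 = 22.8/4 = 5.7
  Sample standard deviations s_i = √(s[i,i]):
  s(X_1) = √(5.3) = 2.3022
  s(X_2) = √(5.7) = 2.3875

Step 3 — r_{ij} = s_{ij} / (s_i · s_j):
  r[X_1,X_1] = 1 (diagonal).
  r[X_1,X_2] = 1.15 / (2.3022 · 2.3875) = 1.15 / 5.4964 = 0.2092
  r[X_2,X_2] = 1 (diagonal).

R is symmetric with unit diagonal. Assembling:

R = [[1, 0.2092],
 [0.2092, 1]]
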